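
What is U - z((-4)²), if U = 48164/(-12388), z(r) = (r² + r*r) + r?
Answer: -1647257/3097 ≈ -531.89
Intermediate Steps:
z(r) = r + 2*r² (z(r) = (r² + r²) + r = 2*r² + r = r + 2*r²)
U = -12041/3097 (U = 48164*(-1/12388) = -12041/3097 ≈ -3.8880)
U - z((-4)²) = -12041/3097 - (-4)²*(1 + 2*(-4)²) = -12041/3097 - 16*(1 + 2*16) = -12041/3097 - 16*(1 + 32) = -12041/3097 - 16*33 = -12041/3097 - 1*528 = -12041/3097 - 528 = -1647257/3097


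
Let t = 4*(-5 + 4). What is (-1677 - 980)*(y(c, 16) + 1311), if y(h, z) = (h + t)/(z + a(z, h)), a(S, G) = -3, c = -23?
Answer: -45211512/13 ≈ -3.4778e+6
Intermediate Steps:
t = -4 (t = 4*(-1) = -4)
y(h, z) = (-4 + h)/(-3 + z) (y(h, z) = (h - 4)/(z - 3) = (-4 + h)/(-3 + z))
(-1677 - 980)*(y(c, 16) + 1311) = (-1677 - 980)*((-4 - 23)/(-3 + 16) + 1311) = -2657*(-27/13 + 1311) = -2657*17016/13 = -45211512/13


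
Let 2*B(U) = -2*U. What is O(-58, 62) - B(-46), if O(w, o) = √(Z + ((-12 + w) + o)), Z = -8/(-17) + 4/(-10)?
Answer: -46 + I*√57290/85 ≈ -46.0 + 2.8159*I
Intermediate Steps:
Z = 6/85 (Z = -8*(-1/17) + 4*(-⅒) = 8/17 - ⅖ = 6/85 ≈ 0.070588)
B(U) = -U (B(U) = (-2*U)/2 = -U)
O(w, o) = √(-1014/85 + o + w) (O(w, o) = √(6/85 + ((-12 + w) + o)) = √(6/85 + (-12 + o + w)) = √(-1014/85 + o + w))
O(-58, 62) - B(-46) = √(-86190 + 7225*62 + 7225*(-58))/85 - (-1)*(-46) = √(-86190 + 447950 - 419050)/85 - 1*46 = √(-57290)/85 - 46 = (I*√57290)/85 - 46 = I*√57290/85 - 46 = -46 + I*√57290/85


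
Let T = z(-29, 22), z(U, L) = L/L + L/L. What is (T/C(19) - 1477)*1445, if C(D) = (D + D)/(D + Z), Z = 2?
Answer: -40520690/19 ≈ -2.1327e+6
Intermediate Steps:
z(U, L) = 2 (z(U, L) = 1 + 1 = 2)
C(D) = 2*D/(2 + D) (C(D) = (D + D)/(D + 2) = (2*D)/(2 + D) = 2*D/(2 + D))
T = 2
(T/C(19) - 1477)*1445 = (2/((2*19/(2 + 19))) - 1477)*1445 = (2/((2*19/21)) - 1477)*1445 = (2/((2*19*(1/21))) - 1477)*1445 = (2/(38/21) - 1477)*1445 = (2*(21/38) - 1477)*1445 = (21/19 - 1477)*1445 = -28042/19*1445 = -40520690/19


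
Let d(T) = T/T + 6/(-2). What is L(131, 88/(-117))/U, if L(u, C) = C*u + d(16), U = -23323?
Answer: 11762/2728791 ≈ 0.0043103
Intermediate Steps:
d(T) = -2 (d(T) = 1 + 6*(-½) = 1 - 3 = -2)
L(u, C) = -2 + C*u (L(u, C) = C*u - 2 = -2 + C*u)
L(131, 88/(-117))/U = (-2 + (88/(-117))*131)/(-23323) = (-2 + (88*(-1/117))*131)*(-1/23323) = (-2 - 88/117*131)*(-1/23323) = (-2 - 11528/117)*(-1/23323) = -11762/117*(-1/23323) = 11762/2728791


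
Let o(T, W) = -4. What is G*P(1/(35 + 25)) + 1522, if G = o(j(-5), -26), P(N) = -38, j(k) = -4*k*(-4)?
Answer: 1674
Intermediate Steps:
j(k) = 16*k
G = -4
G*P(1/(35 + 25)) + 1522 = -4*(-38) + 1522 = 152 + 1522 = 1674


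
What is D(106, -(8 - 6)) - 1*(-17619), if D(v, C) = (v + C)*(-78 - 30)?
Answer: 6387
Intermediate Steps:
D(v, C) = -108*C - 108*v (D(v, C) = (C + v)*(-108) = -108*C - 108*v)
D(106, -(8 - 6)) - 1*(-17619) = (-(-108)*(8 - 6) - 108*106) - 1*(-17619) = (-(-108)*2 - 11448) + 17619 = (-108*(-2) - 11448) + 17619 = (216 - 11448) + 17619 = -11232 + 17619 = 6387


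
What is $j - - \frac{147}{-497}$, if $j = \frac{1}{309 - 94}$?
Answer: $- \frac{4444}{15265} \approx -0.29112$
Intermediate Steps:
$j = \frac{1}{215} \approx 0.0046512$
$j - - \frac{147}{-497} = \frac{1}{215} - - \frac{147}{-497} = \frac{1}{215} - \left(-147\right) \left(- \frac{1}{497}\right) = \frac{1}{215} - \frac{21}{71} = - \frac{4444}{15265}$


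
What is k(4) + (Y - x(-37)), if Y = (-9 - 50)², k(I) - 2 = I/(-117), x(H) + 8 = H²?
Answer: 248270/117 ≈ 2122.0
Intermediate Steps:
x(H) = -8 + H²
k(I) = 2 - I/117 (k(I) = 2 + I/(-117) = 2 + I*(-1/117) = 2 - I/117)
Y = 3481 (Y = (-59)² = 3481)
k(4) + (Y - x(-37)) = (2 - 1/117*4) + (3481 - (-8 + (-37)²)) = (2 - 4/117) + (3481 - (-8 + 1369)) = 230/117 + (3481 - 1*1361) = 230/117 + (3481 - 1361) = 230/117 + 2120 = 248270/117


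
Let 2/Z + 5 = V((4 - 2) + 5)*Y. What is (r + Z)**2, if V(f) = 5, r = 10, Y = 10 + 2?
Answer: 304704/3025 ≈ 100.73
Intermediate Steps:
Y = 12
Z = 2/55 (Z = 2/(-5 + 5*12) = 2/(-5 + 60) = 2/55 ≈ 0.036364)
(r + Z)**2 = (10 + 2/55)**2 = (552/55)**2 = 304704/3025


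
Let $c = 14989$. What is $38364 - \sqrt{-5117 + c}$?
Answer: $38364 - 4 \sqrt{617} \approx 38265.0$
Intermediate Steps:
$38364 - \sqrt{-5117 + c} = 38364 - \sqrt{-5117 + 14989} = 38364 - \sqrt{9872} = 38364 - 4 \sqrt{617}$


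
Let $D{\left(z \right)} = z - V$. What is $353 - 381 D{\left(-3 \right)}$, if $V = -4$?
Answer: $-28$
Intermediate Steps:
$D{\left(z \right)} = 4 + z$ ($D{\left(z \right)} = z - -4 = z + 4 = 4 + z$)
$353 - 381 D{\left(-3 \right)} = 353 - 381 \left(4 - 3\right) = 353 - 381 = -28$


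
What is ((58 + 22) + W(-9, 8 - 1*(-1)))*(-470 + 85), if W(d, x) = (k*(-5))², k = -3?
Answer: -117425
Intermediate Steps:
W(d, x) = 225 (W(d, x) = (-3*(-5))² = 15² = 225)
((58 + 22) + W(-9, 8 - 1*(-1)))*(-470 + 85) = ((58 + 22) + 225)*(-470 + 85) = (80 + 225)*(-385) = 305*(-385) = -117425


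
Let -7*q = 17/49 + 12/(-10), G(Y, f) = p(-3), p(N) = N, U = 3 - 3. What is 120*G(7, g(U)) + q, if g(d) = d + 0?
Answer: -617191/1715 ≈ -359.88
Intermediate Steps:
U = 0
g(d) = d
G(Y, f) = -3
q = 209/1715 (q = -(17/49 + 12/(-10))/7 = -(17*(1/49) + 12*(-⅒))/7 = -(17/49 - 6/5)/7 = -⅐*(-209/245) = 209/1715 ≈ 0.12187)
120*G(7, g(U)) + q = 120*(-3) + 209/1715 = -360 + 209/1715 = -617191/1715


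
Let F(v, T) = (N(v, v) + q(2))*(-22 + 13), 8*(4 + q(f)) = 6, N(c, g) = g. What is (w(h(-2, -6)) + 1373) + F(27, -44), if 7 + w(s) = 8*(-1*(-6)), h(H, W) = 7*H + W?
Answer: 4801/4 ≈ 1200.3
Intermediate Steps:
h(H, W) = W + 7*H
q(f) = -13/4 (q(f) = -4 + (⅛)*6 = -4 + ¾ = -13/4)
w(s) = 41 (w(s) = -7 + 8*(-1*(-6)) = -7 + 8*6 = -7 + 48 = 41)
F(v, T) = 117/4 - 9*v (F(v, T) = (v - 13/4)*(-22 + 13) = (-13/4 + v)*(-9) = 117/4 - 9*v)
(w(h(-2, -6)) + 1373) + F(27, -44) = (41 + 1373) + (117/4 - 9*27) = 1414 + (117/4 - 243) = 1414 - 855/4 = 4801/4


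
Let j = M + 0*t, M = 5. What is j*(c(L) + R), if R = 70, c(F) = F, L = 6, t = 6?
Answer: 380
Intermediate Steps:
j = 5 (j = 5 + 0*6 = 5 + 0 = 5)
j*(c(L) + R) = 5*(6 + 70) = 5*76 = 380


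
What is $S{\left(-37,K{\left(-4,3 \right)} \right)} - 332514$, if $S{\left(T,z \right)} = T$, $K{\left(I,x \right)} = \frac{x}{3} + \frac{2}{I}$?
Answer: $-332551$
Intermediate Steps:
$K{\left(I,x \right)} = \frac{2}{I} + \frac{x}{3}$ ($K{\left(I,x \right)} = x \frac{1}{3} + \frac{2}{I} = \frac{x}{3} + \frac{2}{I} = \frac{2}{I} + \frac{x}{3}$)
$S{\left(-37,K{\left(-4,3 \right)} \right)} - 332514 = -37 - 332514 = -332551$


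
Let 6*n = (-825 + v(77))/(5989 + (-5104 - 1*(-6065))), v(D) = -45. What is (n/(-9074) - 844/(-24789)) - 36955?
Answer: -11554346547612979/312660186540 ≈ -36955.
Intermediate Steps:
n = -29/1390 (n = ((-825 - 45)/(5989 + (-5104 - 1*(-6065))))/6 = (-870/(5989 + (-5104 + 6065)))/6 = (-870/(5989 + 961))/6 = (-870/6950)/6 = (-870*1/6950)/6 = (⅙)*(-87/695) = -29/1390 ≈ -0.020863)
(n/(-9074) - 844/(-24789)) - 36955 = (-29/1390/(-9074) - 844/(-24789)) - 36955 = (-29/1390*(-1/9074) - 844*(-1/24789)) - 36955 = (29/12612860 + 844/24789) - 36955 = 10645972721/312660186540 - 36955 = -11554346547612979/312660186540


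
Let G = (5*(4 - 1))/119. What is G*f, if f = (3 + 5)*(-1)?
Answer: -120/119 ≈ -1.0084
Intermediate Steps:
G = 15/119 (G = (5*3)*(1/119) = 15*(1/119) = 15/119 ≈ 0.12605)
f = -8 (f = 8*(-1) = -8)
G*f = (15/119)*(-8) = -120/119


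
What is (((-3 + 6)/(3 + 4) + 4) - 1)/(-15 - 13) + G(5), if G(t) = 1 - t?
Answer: -202/49 ≈ -4.1225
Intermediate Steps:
(((-3 + 6)/(3 + 4) + 4) - 1)/(-15 - 13) + G(5) = (((-3 + 6)/(3 + 4) + 4) - 1)/(-15 - 13) + (1 - 1*5) = ((3/7 + 4) - 1)/(-28) + (1 - 5) = ((3*(⅐) + 4) - 1)*(-1/28) - 4 = ((3/7 + 4) - 1)*(-1/28) - 4 = (31/7 - 1)*(-1/28) - 4 = (24/7)*(-1/28) - 4 = -6/49 - 4 = -202/49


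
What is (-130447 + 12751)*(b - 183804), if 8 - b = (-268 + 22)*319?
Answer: 12395978112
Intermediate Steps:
b = 78482 (b = 8 - (-268 + 22)*319 = 8 - (-246)*319 = 8 - 1*(-78474) = 8 + 78474 = 78482)
(-130447 + 12751)*(b - 183804) = (-130447 + 12751)*(78482 - 183804) = -117696*(-105322) = 12395978112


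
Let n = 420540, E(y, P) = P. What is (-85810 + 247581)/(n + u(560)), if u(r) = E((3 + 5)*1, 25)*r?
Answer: 161771/434540 ≈ 0.37228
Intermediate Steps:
u(r) = 25*r
(-85810 + 247581)/(n + u(560)) = (-85810 + 247581)/(420540 + 25*560) = 161771/(420540 + 14000) = 161771/434540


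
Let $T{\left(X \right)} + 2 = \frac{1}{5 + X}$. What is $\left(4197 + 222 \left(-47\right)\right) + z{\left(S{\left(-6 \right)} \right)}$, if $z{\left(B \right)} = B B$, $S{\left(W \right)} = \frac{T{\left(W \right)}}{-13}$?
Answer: $- \frac{1054044}{169} \approx -6236.9$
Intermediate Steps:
$T{\left(X \right)} = -2 + \frac{1}{5 + X}$
$S{\left(W \right)} = - \frac{-9 - 2 W}{13 \left(5 + W\right)}$ ($S{\left(W \right)} = \frac{\frac{1}{5 + W} \left(-9 - 2 W\right)}{-13} = \frac{-9 - 2 W}{5 + W} \left(- \frac{1}{13}\right) = - \frac{-9 - 2 W}{13 \left(5 + W\right)}$)
$z{\left(B \right)} = B^{2}$
$\left(4197 + 222 \left(-47\right)\right) + z{\left(S{\left(-6 \right)} \right)} = \left(4197 + 222 \left(-47\right)\right) + \left(\frac{9 + 2 \left(-6\right)}{13 \left(5 - 6\right)}\right)^{2} = \left(4197 - 10434\right) + \left(\frac{9 - 12}{13 \left(-1\right)}\right)^{2} = -6237 + \left(\frac{1}{13} \left(-1\right) \left(-3\right)\right)^{2} = -6237 + \left(\frac{3}{13}\right)^{2} = -6237 + \frac{9}{169} = - \frac{1054044}{169}$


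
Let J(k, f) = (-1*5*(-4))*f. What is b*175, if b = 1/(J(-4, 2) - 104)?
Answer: -175/64 ≈ -2.7344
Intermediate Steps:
J(k, f) = 20*f (J(k, f) = (-5*(-4))*f = 20*f)
b = -1/64 (b = 1/(20*2 - 104) = 1/(40 - 104) = 1/(-64) = -1/64 ≈ -0.015625)
b*175 = -1/64*175 = -175/64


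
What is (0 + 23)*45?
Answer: 1035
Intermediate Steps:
(0 + 23)*45 = 23*45 = 1035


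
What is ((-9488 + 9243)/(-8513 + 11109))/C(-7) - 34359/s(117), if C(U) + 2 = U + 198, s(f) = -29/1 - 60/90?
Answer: 7224869969/6238188 ≈ 1158.2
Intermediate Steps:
s(f) = -89/3 (s(f) = -29*1 - 60*1/90 = -29 - ⅔ = -89/3)
C(U) = 196 + U (C(U) = -2 + (U + 198) = -2 + (198 + U) = 196 + U)
((-9488 + 9243)/(-8513 + 11109))/C(-7) - 34359/s(117) = ((-9488 + 9243)/(-8513 + 11109))/(196 - 7) - 34359/(-89/3) = -245/2596/189 - 34359*(-3/89) = -245*1/2596*(1/189) + 103077/89 = -245/2596*1/189 + 103077/89 = -35/70092 + 103077/89 = 7224869969/6238188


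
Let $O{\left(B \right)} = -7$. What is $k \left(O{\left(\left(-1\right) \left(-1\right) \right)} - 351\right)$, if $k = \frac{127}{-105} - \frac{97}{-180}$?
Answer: $\frac{30251}{126} \approx 240.09$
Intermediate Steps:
$k = - \frac{169}{252}$ ($k = 127 \left(- \frac{1}{105}\right) - - \frac{97}{180} = - \frac{127}{105} + \frac{97}{180} = - \frac{169}{252} \approx -0.67064$)
$k \left(O{\left(\left(-1\right) \left(-1\right) \right)} - 351\right) = - \frac{169 \left(-7 - 351\right)}{252} = \left(- \frac{169}{252}\right) \left(-358\right) = \frac{30251}{126}$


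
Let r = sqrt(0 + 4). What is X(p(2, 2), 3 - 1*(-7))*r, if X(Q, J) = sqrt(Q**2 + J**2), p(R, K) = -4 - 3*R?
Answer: 20*sqrt(2) ≈ 28.284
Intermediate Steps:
r = 2 (r = sqrt(4) = 2)
X(Q, J) = sqrt(J**2 + Q**2)
X(p(2, 2), 3 - 1*(-7))*r = sqrt((3 - 1*(-7))**2 + (-4 - 3*2)**2)*2 = sqrt((3 + 7)**2 + (-4 - 6)**2)*2 = sqrt(10**2 + (-10)**2)*2 = sqrt(100 + 100)*2 = sqrt(200)*2 = (10*sqrt(2))*2 = 20*sqrt(2)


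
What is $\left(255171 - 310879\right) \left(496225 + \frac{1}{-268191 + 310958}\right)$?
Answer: $- \frac{1182238216319808}{42767} \approx -2.7644 \cdot 10^{10}$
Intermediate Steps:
$\left(255171 - 310879\right) \left(496225 + \frac{1}{-268191 + 310958}\right) = - 55708 \left(496225 + \frac{1}{42767}\right) = \left(-55708\right) \frac{21222054576}{42767} = - \frac{1182238216319808}{42767}$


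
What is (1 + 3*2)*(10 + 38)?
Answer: 336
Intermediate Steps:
(1 + 3*2)*(10 + 38) = (1 + 6)*48 = 7*48 = 336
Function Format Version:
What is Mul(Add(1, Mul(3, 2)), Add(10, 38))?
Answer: 336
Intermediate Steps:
Mul(Add(1, Mul(3, 2)), Add(10, 38)) = Mul(Add(1, 6), 48) = Mul(7, 48) = 336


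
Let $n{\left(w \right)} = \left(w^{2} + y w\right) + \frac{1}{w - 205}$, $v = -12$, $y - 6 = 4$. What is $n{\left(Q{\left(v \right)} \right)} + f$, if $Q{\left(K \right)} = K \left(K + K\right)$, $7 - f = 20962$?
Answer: $\frac{5384128}{83} \approx 64869.0$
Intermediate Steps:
$f = -20955$ ($f = 7 - 20962 = -20955$)
$y = 10$ ($y = 6 + 4 = 10$)
$Q{\left(K \right)} = 2 K^{2}$ ($Q{\left(K \right)} = K 2 K = 2 K^{2}$)
$n{\left(w \right)} = w^{2} + \frac{1}{-205 + w} + 10 w$ ($n{\left(w \right)} = \left(w^{2} + 10 w\right) + \frac{1}{w - 205} = \left(w^{2} + 10 w\right) + \frac{1}{-205 + w} = w^{2} + \frac{1}{-205 + w} + 10 w$)
$n{\left(Q{\left(v \right)} \right)} + f = \frac{1 + \left(2 \left(-12\right)^{2}\right)^{3} - 2050 \cdot 2 \left(-12\right)^{2} - 195 \left(2 \left(-12\right)^{2}\right)^{2}}{-205 + 2 \left(-12\right)^{2}} - 20955 = \frac{1 + \left(2 \cdot 144\right)^{3} - 2050 \cdot 2 \cdot 144 - 195 \left(2 \cdot 144\right)^{2}}{-205 + 2 \cdot 144} - 20955 = \frac{1 + 288^{3} - 590400 - 195 \cdot 288^{2}}{-205 + 288} - 20955 = \frac{1 + 23887872 - 590400 - 16174080}{83} - 20955 = \frac{1}{83} \cdot 7123393 - 20955 = \frac{7123393}{83} - 20955 = \frac{5384128}{83}$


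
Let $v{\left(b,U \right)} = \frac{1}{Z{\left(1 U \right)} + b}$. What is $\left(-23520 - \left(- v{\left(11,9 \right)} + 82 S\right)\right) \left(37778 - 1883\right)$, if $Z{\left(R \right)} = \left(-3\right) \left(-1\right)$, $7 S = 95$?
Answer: $- \frac{12378713805}{14} \approx -8.8419 \cdot 10^{8}$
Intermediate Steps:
$S = \frac{95}{7}$ ($S = \frac{1}{7} \cdot 95 = \frac{95}{7} \approx 13.571$)
$Z{\left(R \right)} = 3$
$v{\left(b,U \right)} = \frac{1}{3 + b}$
$\left(-23520 - \left(- v{\left(11,9 \right)} + 82 S\right)\right) \left(37778 - 1883\right) = \left(-23520 + \left(\left(-82\right) \frac{95}{7} + \frac{1}{3 + 11}\right)\right) \left(37778 - 1883\right) = \left(-23520 - \left(\frac{7790}{7} - \frac{1}{14}\right)\right) 35895 = \left(-23520 + \left(- \frac{7790}{7} + \frac{1}{14}\right)\right) 35895 = \left(-23520 - \frac{15579}{14}\right) 35895 = \left(- \frac{344859}{14}\right) 35895 = - \frac{12378713805}{14}$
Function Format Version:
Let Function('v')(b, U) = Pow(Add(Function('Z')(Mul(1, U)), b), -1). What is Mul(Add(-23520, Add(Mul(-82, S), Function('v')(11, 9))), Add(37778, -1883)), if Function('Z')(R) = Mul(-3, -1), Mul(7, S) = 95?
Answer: Rational(-12378713805, 14) ≈ -8.8419e+8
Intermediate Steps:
S = Rational(95, 7) (S = Mul(Rational(1, 7), 95) = Rational(95, 7) ≈ 13.571)
Function('Z')(R) = 3
Function('v')(b, U) = Pow(Add(3, b), -1)
Mul(Add(-23520, Add(Mul(-82, S), Function('v')(11, 9))), Add(37778, -1883)) = Mul(Add(-23520, Add(Mul(-82, Rational(95, 7)), Pow(Add(3, 11), -1))), Add(37778, -1883)) = Mul(Add(-23520, Add(Rational(-7790, 7), Pow(14, -1))), 35895) = Mul(Add(-23520, Add(Rational(-7790, 7), Rational(1, 14))), 35895) = Mul(Add(-23520, Rational(-15579, 14)), 35895) = Mul(Rational(-344859, 14), 35895) = Rational(-12378713805, 14)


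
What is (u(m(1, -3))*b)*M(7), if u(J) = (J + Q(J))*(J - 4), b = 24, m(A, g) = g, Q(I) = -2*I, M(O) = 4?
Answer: -2016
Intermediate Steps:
u(J) = -J*(-4 + J) (u(J) = (J - 2*J)*(J - 4) = (-J)*(-4 + J) = -J*(-4 + J))
(u(m(1, -3))*b)*M(7) = (-3*(4 - 1*(-3))*24)*4 = (-3*(4 + 3)*24)*4 = (-3*7*24)*4 = -21*24*4 = -504*4 = -2016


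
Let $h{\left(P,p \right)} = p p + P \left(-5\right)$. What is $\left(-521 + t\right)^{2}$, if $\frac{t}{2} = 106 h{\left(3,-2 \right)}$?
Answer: $8139609$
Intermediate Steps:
$h{\left(P,p \right)} = p^{2} - 5 P$
$t = -2332$ ($t = 2 \cdot 106 \left(\left(-2\right)^{2} - 15\right) = 2 \cdot 106 \left(4 - 15\right) = 2 \cdot 106 \left(-11\right) = 2 \left(-1166\right) = -2332$)
$\left(-521 + t\right)^{2} = \left(-521 - 2332\right)^{2} = \left(-2853\right)^{2} = 8139609$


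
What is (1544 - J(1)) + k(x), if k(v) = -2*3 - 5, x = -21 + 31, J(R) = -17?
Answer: 1550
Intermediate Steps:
x = 10
k(v) = -11 (k(v) = -6 - 5 = -11)
(1544 - J(1)) + k(x) = (1544 - 1*(-17)) - 11 = (1544 + 17) - 11 = 1561 - 11 = 1550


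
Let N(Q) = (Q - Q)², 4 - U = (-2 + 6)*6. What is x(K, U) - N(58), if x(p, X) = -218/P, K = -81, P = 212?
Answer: -109/106 ≈ -1.0283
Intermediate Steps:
U = -20 (U = 4 - (-2 + 6)*6 = 4 - 4*6 = 4 - 1*24 = 4 - 24 = -20)
N(Q) = 0 (N(Q) = 0² = 0)
x(p, X) = -109/106 (x(p, X) = -218/212 = -218*1/212 = -109/106)
x(K, U) - N(58) = -109/106 - 1*0 = -109/106 + 0 = -109/106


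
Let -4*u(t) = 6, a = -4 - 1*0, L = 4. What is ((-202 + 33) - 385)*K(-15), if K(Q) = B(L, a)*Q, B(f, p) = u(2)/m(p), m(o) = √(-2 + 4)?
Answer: -12465*√2/2 ≈ -8814.1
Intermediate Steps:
a = -4 (a = -4 + 0 = -4)
u(t) = -3/2 (u(t) = -¼*6 = -3/2)
m(o) = √2
B(f, p) = -3*√2/4 (B(f, p) = -3*√2/2/2 = -3*√2/4)
K(Q) = -3*Q*√2/4 (K(Q) = (-3*√2/4)*Q = -3*Q*√2/4)
((-202 + 33) - 385)*K(-15) = ((-202 + 33) - 385)*(-¾*(-15)*√2) = (-169 - 385)*(45*√2/4) = -12465*√2/2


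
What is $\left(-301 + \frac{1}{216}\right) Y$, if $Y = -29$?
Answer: $\frac{1885435}{216} \approx 8728.9$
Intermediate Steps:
$\left(-301 + \frac{1}{216}\right) Y = \left(-301 + \frac{1}{216}\right) \left(-29\right) = \left(- \frac{65015}{216}\right) \left(-29\right) = \frac{1885435}{216}$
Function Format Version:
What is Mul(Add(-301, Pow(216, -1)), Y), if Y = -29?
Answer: Rational(1885435, 216) ≈ 8728.9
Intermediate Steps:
Mul(Add(-301, Pow(216, -1)), Y) = Mul(Add(-301, Pow(216, -1)), -29) = Mul(Add(-301, Rational(1, 216)), -29) = Mul(Rational(-65015, 216), -29) = Rational(1885435, 216)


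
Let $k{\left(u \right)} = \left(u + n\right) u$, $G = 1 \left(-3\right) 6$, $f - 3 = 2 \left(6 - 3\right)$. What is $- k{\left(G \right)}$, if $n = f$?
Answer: $-162$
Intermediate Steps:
$f = 9$ ($f = 3 + 2 \left(6 - 3\right) = 3 + 2 \cdot 3 = 3 + 6 = 9$)
$n = 9$
$G = -18$ ($G = \left(-3\right) 6 = -18$)
$k{\left(u \right)} = u \left(9 + u\right)$ ($k{\left(u \right)} = \left(u + 9\right) u = \left(9 + u\right) u = u \left(9 + u\right)$)
$- k{\left(G \right)} = - \left(-18\right) \left(9 - 18\right) = - \left(-18\right) \left(-9\right) = \left(-1\right) 162 = -162$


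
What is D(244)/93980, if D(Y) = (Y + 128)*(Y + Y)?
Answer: 45384/23495 ≈ 1.9316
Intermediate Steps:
D(Y) = 2*Y*(128 + Y) (D(Y) = (128 + Y)*(2*Y) = 2*Y*(128 + Y))
D(244)/93980 = (2*244*(128 + 244))/93980 = (2*244*372)*(1/93980) = 181536*(1/93980) = 45384/23495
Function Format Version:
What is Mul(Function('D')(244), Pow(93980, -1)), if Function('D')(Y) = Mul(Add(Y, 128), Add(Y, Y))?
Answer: Rational(45384, 23495) ≈ 1.9316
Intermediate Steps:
Function('D')(Y) = Mul(2, Y, Add(128, Y)) (Function('D')(Y) = Mul(Add(128, Y), Mul(2, Y)) = Mul(2, Y, Add(128, Y)))
Mul(Function('D')(244), Pow(93980, -1)) = Mul(Mul(2, 244, Add(128, 244)), Pow(93980, -1)) = Mul(Mul(2, 244, 372), Rational(1, 93980)) = Mul(181536, Rational(1, 93980)) = Rational(45384, 23495)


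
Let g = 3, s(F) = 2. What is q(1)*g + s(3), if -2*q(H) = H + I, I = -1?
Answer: 2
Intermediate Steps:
q(H) = ½ - H/2 (q(H) = -(H - 1)/2 = -(-1 + H)/2 = ½ - H/2)
q(1)*g + s(3) = (½ - ½*1)*3 + 2 = (½ - ½)*3 + 2 = 0*3 + 2 = 0 + 2 = 2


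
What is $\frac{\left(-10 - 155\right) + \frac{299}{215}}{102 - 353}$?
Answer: $\frac{35176}{53965} \approx 0.65183$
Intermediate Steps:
$\frac{\left(-10 - 155\right) + \frac{299}{215}}{102 - 353} = \frac{\left(-10 - 155\right) + 299 \cdot \frac{1}{215}}{-251} = \left(-165 + \frac{299}{215}\right) \left(- \frac{1}{251}\right) = \left(- \frac{35176}{215}\right) \left(- \frac{1}{251}\right) = \frac{35176}{53965}$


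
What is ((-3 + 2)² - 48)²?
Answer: 2209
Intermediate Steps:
((-3 + 2)² - 48)² = ((-1)² - 48)² = (1 - 48)² = (-47)² = 2209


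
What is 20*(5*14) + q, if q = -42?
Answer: 1358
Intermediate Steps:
20*(5*14) + q = 20*(5*14) - 42 = 20*70 - 42 = 1400 - 42 = 1358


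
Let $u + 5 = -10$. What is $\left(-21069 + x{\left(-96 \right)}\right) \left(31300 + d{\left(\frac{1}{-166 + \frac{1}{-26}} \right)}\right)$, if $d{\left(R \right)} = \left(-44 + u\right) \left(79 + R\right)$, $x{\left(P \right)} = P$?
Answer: $- \frac{811339794335}{1439} \approx -5.6382 \cdot 10^{8}$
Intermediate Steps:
$u = -15$ ($u = -5 - 10 = -15$)
$d{\left(R \right)} = -4661 - 59 R$ ($d{\left(R \right)} = \left(-44 - 15\right) \left(79 + R\right) = - 59 \left(79 + R\right) = -4661 - 59 R$)
$\left(-21069 + x{\left(-96 \right)}\right) \left(31300 + d{\left(\frac{1}{-166 + \frac{1}{-26}} \right)}\right) = \left(-21069 - 96\right) \left(31300 - \left(4661 + \frac{59}{-166 + \frac{1}{-26}}\right)\right) = - 21165 \left(31300 - \left(4661 + \frac{59}{-166 - \frac{1}{26}}\right)\right) = - 21165 \left(31300 - \left(4661 + \frac{59}{- \frac{4317}{26}}\right)\right) = - 21165 \left(31300 - \frac{20120003}{4317}\right) = \left(-21165\right) \frac{115002097}{4317} = - \frac{811339794335}{1439}$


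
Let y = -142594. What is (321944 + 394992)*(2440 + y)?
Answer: -100481448144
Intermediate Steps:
(321944 + 394992)*(2440 + y) = (321944 + 394992)*(2440 - 142594) = 716936*(-140154) = -100481448144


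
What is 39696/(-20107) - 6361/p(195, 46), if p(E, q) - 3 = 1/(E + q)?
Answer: -30852791011/14557468 ≈ -2119.4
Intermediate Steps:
p(E, q) = 3 + 1/(E + q)
39696/(-20107) - 6361/p(195, 46) = 39696/(-20107) - 6361*(195 + 46)/(1 + 3*195 + 3*46) = 39696*(-1/20107) - 6361*241/(1 + 585 + 138) = -39696/20107 - 6361/((1/241)*724) = -39696/20107 - 6361/724/241 = -39696/20107 - 6361*241/724 = -39696/20107 - 1533001/724 = -30852791011/14557468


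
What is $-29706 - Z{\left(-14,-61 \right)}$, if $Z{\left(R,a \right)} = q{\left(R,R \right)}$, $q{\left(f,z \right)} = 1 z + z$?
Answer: $-29678$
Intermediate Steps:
$q{\left(f,z \right)} = 2 z$ ($q{\left(f,z \right)} = z + z = 2 z$)
$Z{\left(R,a \right)} = 2 R$
$-29706 - Z{\left(-14,-61 \right)} = -29706 - 2 \left(-14\right) = -29706 - -28 = -29706 + 28 = -29678$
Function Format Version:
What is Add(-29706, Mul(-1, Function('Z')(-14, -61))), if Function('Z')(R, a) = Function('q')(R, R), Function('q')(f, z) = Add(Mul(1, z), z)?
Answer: -29678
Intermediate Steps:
Function('q')(f, z) = Mul(2, z) (Function('q')(f, z) = Add(z, z) = Mul(2, z))
Function('Z')(R, a) = Mul(2, R)
Add(-29706, Mul(-1, Function('Z')(-14, -61))) = Add(-29706, Mul(-1, Mul(2, -14))) = Add(-29706, Mul(-1, -28)) = Add(-29706, 28) = -29678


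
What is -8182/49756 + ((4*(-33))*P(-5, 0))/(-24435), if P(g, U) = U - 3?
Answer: -12201697/67543770 ≈ -0.18065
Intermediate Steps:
P(g, U) = -3 + U
-8182/49756 + ((4*(-33))*P(-5, 0))/(-24435) = -8182/49756 + ((4*(-33))*(-3 + 0))/(-24435) = -8182*1/49756 - 132*(-3)*(-1/24435) = -4091/24878 + 396*(-1/24435) = -4091/24878 - 44/2715 = -12201697/67543770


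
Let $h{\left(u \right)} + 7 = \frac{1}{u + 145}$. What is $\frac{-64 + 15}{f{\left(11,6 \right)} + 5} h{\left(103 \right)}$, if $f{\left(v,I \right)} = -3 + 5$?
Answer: $\frac{12145}{248} \approx 48.972$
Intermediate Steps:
$f{\left(v,I \right)} = 2$
$h{\left(u \right)} = -7 + \frac{1}{145 + u}$ ($h{\left(u \right)} = -7 + \frac{1}{u + 145} = -7 + \frac{1}{145 + u}$)
$\frac{-64 + 15}{f{\left(11,6 \right)} + 5} h{\left(103 \right)} = \frac{-64 + 15}{2 + 5} \frac{-1014 - 721}{145 + 103} = - \frac{49}{7} \frac{-1014 - 721}{248} = \left(-49\right) \frac{1}{7} \cdot \frac{1}{248} \left(-1735\right) = \left(-7\right) \left(- \frac{1735}{248}\right) = \frac{12145}{248}$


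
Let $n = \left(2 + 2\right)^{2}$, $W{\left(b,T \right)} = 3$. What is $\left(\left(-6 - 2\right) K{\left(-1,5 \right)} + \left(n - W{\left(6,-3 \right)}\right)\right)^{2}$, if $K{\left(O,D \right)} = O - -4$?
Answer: $121$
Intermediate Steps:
$K{\left(O,D \right)} = 4 + O$ ($K{\left(O,D \right)} = O + 4 = 4 + O$)
$n = 16$ ($n = 4^{2} = 16$)
$\left(\left(-6 - 2\right) K{\left(-1,5 \right)} + \left(n - W{\left(6,-3 \right)}\right)\right)^{2} = \left(\left(-6 - 2\right) \left(4 - 1\right) + \left(16 - 3\right)\right)^{2} = \left(\left(-8\right) 3 + \left(16 - 3\right)\right)^{2} = \left(-24 + 13\right)^{2} = \left(-11\right)^{2} = 121$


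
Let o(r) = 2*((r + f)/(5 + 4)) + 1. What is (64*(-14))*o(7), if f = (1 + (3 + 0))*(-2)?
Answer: -6272/9 ≈ -696.89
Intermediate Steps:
f = -8 (f = (1 + 3)*(-2) = 4*(-2) = -8)
o(r) = -7/9 + 2*r/9 (o(r) = 2*((r - 8)/(5 + 4)) + 1 = 2*((-8 + r)/9) + 1 = 2*((-8 + r)*(⅑)) + 1 = 2*(-8/9 + r/9) + 1 = (-16/9 + 2*r/9) + 1 = -7/9 + 2*r/9)
(64*(-14))*o(7) = (64*(-14))*(-7/9 + (2/9)*7) = -896*(-7/9 + 14/9) = -896*7/9 = -6272/9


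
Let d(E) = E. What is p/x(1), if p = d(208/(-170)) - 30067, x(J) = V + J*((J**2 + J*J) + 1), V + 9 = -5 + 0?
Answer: 2555799/935 ≈ 2733.5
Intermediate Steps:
V = -14 (V = -9 + (-5 + 0) = -9 - 5 = -14)
x(J) = -14 + J*(1 + 2*J**2) (x(J) = -14 + J*((J**2 + J*J) + 1) = -14 + J*((J**2 + J**2) + 1) = -14 + J*(2*J**2 + 1) = -14 + J*(1 + 2*J**2))
p = -2555799/85 (p = 208/(-170) - 30067 = 208*(-1/170) - 30067 = -104/85 - 30067 = -2555799/85 ≈ -30068.)
p/x(1) = -2555799/(85*(-14 + 1 + 2*1**3)) = -2555799/(85*(-14 + 1 + 2*1)) = -2555799/(85*(-14 + 1 + 2)) = -2555799/85/(-11) = -2555799/85*(-1/11) = 2555799/935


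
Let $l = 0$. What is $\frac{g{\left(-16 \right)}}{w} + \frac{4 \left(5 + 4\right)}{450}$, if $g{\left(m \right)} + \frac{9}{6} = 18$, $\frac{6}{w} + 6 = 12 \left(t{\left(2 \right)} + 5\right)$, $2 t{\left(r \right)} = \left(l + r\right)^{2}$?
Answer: $\frac{10729}{50} \approx 214.58$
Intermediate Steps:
$t{\left(r \right)} = \frac{r^{2}}{2}$ ($t{\left(r \right)} = \frac{\left(0 + r\right)^{2}}{2} = \frac{r^{2}}{2}$)
$w = \frac{1}{13}$ ($w = \frac{6}{-6 + 12 \left(\frac{2^{2}}{2} + 5\right)} = \frac{6}{-6 + 12 \left(\frac{1}{2} \cdot 4 + 5\right)} = \frac{6}{-6 + 12 \left(2 + 5\right)} = \frac{6}{-6 + 12 \cdot 7} = \frac{6}{-6 + 84} = \frac{6}{78} = 6 \cdot \frac{1}{78} = \frac{1}{13} \approx 0.076923$)
$g{\left(m \right)} = \frac{33}{2}$ ($g{\left(m \right)} = - \frac{3}{2} + 18 = \frac{33}{2}$)
$\frac{g{\left(-16 \right)}}{w} + \frac{4 \left(5 + 4\right)}{450} = \frac{33 \frac{1}{\frac{1}{13}}}{2} + \frac{4 \left(5 + 4\right)}{450} = \frac{33}{2} \cdot 13 + 4 \cdot 9 \cdot \frac{1}{450} = \frac{429}{2} + 36 \cdot \frac{1}{450} = \frac{429}{2} + \frac{2}{25} = \frac{10729}{50}$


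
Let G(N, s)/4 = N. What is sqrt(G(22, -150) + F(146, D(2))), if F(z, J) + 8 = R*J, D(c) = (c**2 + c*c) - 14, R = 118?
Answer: 2*I*sqrt(157) ≈ 25.06*I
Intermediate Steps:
D(c) = -14 + 2*c**2 (D(c) = (c**2 + c**2) - 14 = 2*c**2 - 14 = -14 + 2*c**2)
F(z, J) = -8 + 118*J
G(N, s) = 4*N
sqrt(G(22, -150) + F(146, D(2))) = sqrt(4*22 + (-8 + 118*(-14 + 2*2**2))) = sqrt(88 + (-8 + 118*(-14 + 2*4))) = sqrt(88 + (-8 + 118*(-14 + 8))) = sqrt(88 + (-8 + 118*(-6))) = sqrt(88 + (-8 - 708)) = sqrt(88 - 716) = sqrt(-628) = 2*I*sqrt(157)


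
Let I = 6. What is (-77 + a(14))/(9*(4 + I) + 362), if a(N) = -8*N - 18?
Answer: -207/452 ≈ -0.45796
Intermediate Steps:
a(N) = -18 - 8*N
(-77 + a(14))/(9*(4 + I) + 362) = (-77 + (-18 - 8*14))/(9*(4 + 6) + 362) = (-77 + (-18 - 112))/(9*10 + 362) = (-77 - 130)/(90 + 362) = -207/452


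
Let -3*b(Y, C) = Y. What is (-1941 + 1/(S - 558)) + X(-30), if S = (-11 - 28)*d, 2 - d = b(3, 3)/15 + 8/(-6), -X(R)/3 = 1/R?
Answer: -67019327/34530 ≈ -1940.9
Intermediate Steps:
b(Y, C) = -Y/3
X(R) = -3/R
d = 17/5 (d = 2 - (-⅓*3/15 + 8/(-6)) = 2 - (-1*1/15 + 8*(-⅙)) = 2 - (-1/15 - 4/3) = 2 - 1*(-7/5) = 2 + 7/5 = 17/5 ≈ 3.4000)
S = -663/5 (S = (-11 - 28)*(17/5) = -39*17/5 = -663/5 ≈ -132.60)
(-1941 + 1/(S - 558)) + X(-30) = (-1941 + 1/(-663/5 - 558)) - 3/(-30) = (-1941 + 1/(-3453/5)) - 3*(-1/30) = (-1941 - 5/3453) + ⅒ = -6702278/3453 + ⅒ = -67019327/34530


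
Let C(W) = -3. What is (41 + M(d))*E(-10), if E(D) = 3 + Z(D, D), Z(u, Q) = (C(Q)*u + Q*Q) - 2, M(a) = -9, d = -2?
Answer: 4192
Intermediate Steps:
Z(u, Q) = -2 + Q**2 - 3*u (Z(u, Q) = (-3*u + Q*Q) - 2 = (-3*u + Q**2) - 2 = (Q**2 - 3*u) - 2 = -2 + Q**2 - 3*u)
E(D) = 1 + D**2 - 3*D (E(D) = 3 + (-2 + D**2 - 3*D) = 1 + D**2 - 3*D)
(41 + M(d))*E(-10) = (41 - 9)*(1 + (-10)**2 - 3*(-10)) = 32*(1 + 100 + 30) = 32*131 = 4192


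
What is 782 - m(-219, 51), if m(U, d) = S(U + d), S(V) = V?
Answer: 950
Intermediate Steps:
m(U, d) = U + d
782 - m(-219, 51) = 782 - (-219 + 51) = 782 - 1*(-168) = 782 + 168 = 950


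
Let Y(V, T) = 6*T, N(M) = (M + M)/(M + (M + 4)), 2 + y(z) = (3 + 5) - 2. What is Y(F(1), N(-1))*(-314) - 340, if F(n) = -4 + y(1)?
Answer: 1544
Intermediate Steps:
y(z) = 4 (y(z) = -2 + ((3 + 5) - 2) = -2 + (8 - 2) = -2 + 6 = 4)
N(M) = 2*M/(4 + 2*M) (N(M) = (2*M)/(M + (4 + M)) = (2*M)/(4 + 2*M) = 2*M/(4 + 2*M))
F(n) = 0 (F(n) = -4 + 4 = 0)
Y(F(1), N(-1))*(-314) - 340 = (6*(-1/(2 - 1)))*(-314) - 340 = (6*(-1/1))*(-314) - 340 = (6*(-1*1))*(-314) - 340 = (6*(-1))*(-314) - 340 = -6*(-314) - 340 = 1884 - 340 = 1544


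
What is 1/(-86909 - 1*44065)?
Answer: -1/130974 ≈ -7.6351e-6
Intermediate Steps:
1/(-86909 - 1*44065) = 1/(-86909 - 44065) = 1/(-130974) = -1/130974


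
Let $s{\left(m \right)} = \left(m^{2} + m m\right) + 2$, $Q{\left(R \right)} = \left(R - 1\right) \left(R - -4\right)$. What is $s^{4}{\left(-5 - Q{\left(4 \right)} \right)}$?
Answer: $8042079252736$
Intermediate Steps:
$Q{\left(R \right)} = \left(-1 + R\right) \left(4 + R\right)$ ($Q{\left(R \right)} = \left(-1 + R\right) \left(R + 4\right) = \left(-1 + R\right) \left(4 + R\right)$)
$s{\left(m \right)} = 2 + 2 m^{2}$ ($s{\left(m \right)} = \left(m^{2} + m^{2}\right) + 2 = 2 m^{2} + 2 = 2 + 2 m^{2}$)
$s^{4}{\left(-5 - Q{\left(4 \right)} \right)} = \left(2 + 2 \left(-5 - \left(-4 + 4^{2} + 3 \cdot 4\right)\right)^{2}\right)^{4} = \left(2 + 2 \left(-5 - \left(-4 + 16 + 12\right)\right)^{2}\right)^{4} = \left(2 + 2 \left(-5 - 24\right)^{2}\right)^{4} = \left(2 + 2 \left(-29\right)^{2}\right)^{4} = \left(2 + 2 \cdot 841\right)^{4} = \left(2 + 1682\right)^{4} = 1684^{4} = 8042079252736$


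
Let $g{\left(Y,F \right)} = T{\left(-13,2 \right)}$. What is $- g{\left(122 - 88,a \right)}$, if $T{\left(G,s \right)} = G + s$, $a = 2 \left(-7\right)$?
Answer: $11$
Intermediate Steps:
$a = -14$
$g{\left(Y,F \right)} = -11$ ($g{\left(Y,F \right)} = -13 + 2 = -11$)
$- g{\left(122 - 88,a \right)} = \left(-1\right) \left(-11\right) = 11$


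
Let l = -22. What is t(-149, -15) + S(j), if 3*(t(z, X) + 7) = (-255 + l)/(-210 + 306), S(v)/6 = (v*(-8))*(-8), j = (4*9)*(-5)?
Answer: -19908853/288 ≈ -69128.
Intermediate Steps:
j = -180 (j = 36*(-5) = -180)
S(v) = 384*v (S(v) = 6*((v*(-8))*(-8)) = 6*(-8*v*(-8)) = 6*(64*v) = 384*v)
t(z, X) = -2293/288 (t(z, X) = -7 + ((-255 - 22)/(-210 + 306))/3 = -7 + (-277/96)/3 = -7 + (-277*1/96)/3 = -7 + (1/3)*(-277/96) = -7 - 277/288 = -2293/288)
t(-149, -15) + S(j) = -2293/288 + 384*(-180) = -2293/288 - 69120 = -19908853/288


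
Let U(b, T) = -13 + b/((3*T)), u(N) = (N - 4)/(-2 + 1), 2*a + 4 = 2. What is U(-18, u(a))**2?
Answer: 5041/25 ≈ 201.64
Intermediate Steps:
a = -1 (a = -2 + (1/2)*2 = -2 + 1 = -1)
u(N) = 4 - N (u(N) = (-4 + N)/(-1) = (-4 + N)*(-1) = 4 - N)
U(b, T) = -13 + b/(3*T) (U(b, T) = -13 + b*(1/(3*T)) = -13 + b/(3*T))
U(-18, u(a))**2 = (-13 + (1/3)*(-18)/(4 - 1*(-1)))**2 = (-13 + (1/3)*(-18)/(4 + 1))**2 = (-13 + (1/3)*(-18)/5)**2 = (-13 + (1/3)*(-18)*(1/5))**2 = (-13 - 6/5)**2 = (-71/5)**2 = 5041/25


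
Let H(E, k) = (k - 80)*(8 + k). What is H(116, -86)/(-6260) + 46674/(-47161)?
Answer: -225704967/73806965 ≈ -3.0580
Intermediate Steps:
H(E, k) = (-80 + k)*(8 + k)
H(116, -86)/(-6260) + 46674/(-47161) = (-640 + (-86)**2 - 72*(-86))/(-6260) + 46674/(-47161) = (-640 + 7396 + 6192)*(-1/6260) + 46674*(-1/47161) = 12948*(-1/6260) - 46674/47161 = -3237/1565 - 46674/47161 = -225704967/73806965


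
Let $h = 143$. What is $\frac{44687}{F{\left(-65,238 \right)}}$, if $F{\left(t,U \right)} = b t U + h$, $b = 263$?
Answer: $- \frac{44687}{4068467} \approx -0.010984$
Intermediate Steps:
$F{\left(t,U \right)} = 143 + 263 U t$ ($F{\left(t,U \right)} = 263 t U + 143 = 263 U t + 143 = 143 + 263 U t$)
$\frac{44687}{F{\left(-65,238 \right)}} = \frac{44687}{143 + 263 \cdot 238 \left(-65\right)} = \frac{44687}{143 - 4068610} = \frac{44687}{-4068467} = 44687 \left(- \frac{1}{4068467}\right) = - \frac{44687}{4068467}$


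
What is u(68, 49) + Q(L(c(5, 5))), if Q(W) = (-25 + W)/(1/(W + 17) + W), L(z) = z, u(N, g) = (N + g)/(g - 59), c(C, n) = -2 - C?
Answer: -4873/690 ≈ -7.0623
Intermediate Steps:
u(N, g) = (N + g)/(-59 + g)
Q(W) = (-25 + W)/(W + 1/(17 + W)) (Q(W) = (-25 + W)/(1/(17 + W) + W) = (-25 + W)/(W + 1/(17 + W)))
u(68, 49) + Q(L(c(5, 5))) = (68 + 49)/(-59 + 49) + (-425 + (-2 - 1*5)**2 - 8*(-2 - 1*5))/(1 + (-2 - 1*5)**2 + 17*(-2 - 1*5)) = 117/(-10) + (-425 + (-2 - 5)**2 - 8*(-2 - 5))/(1 + (-2 - 5)**2 + 17*(-2 - 5)) = -1/10*117 + (-425 + (-7)**2 - 8*(-7))/(1 + (-7)**2 + 17*(-7)) = -117/10 + (-425 + 49 + 56)/(1 + 49 - 119) = -117/10 - 320/(-69) = -117/10 - 1/69*(-320) = -117/10 + 320/69 = -4873/690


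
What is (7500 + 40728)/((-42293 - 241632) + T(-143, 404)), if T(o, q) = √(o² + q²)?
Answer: -684656745/4030661098 - 12057*√183665/20153305490 ≈ -0.17012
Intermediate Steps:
(7500 + 40728)/((-42293 - 241632) + T(-143, 404)) = (7500 + 40728)/((-42293 - 241632) + √((-143)² + 404²)) = 48228/(-283925 + √(20449 + 163216)) = 48228/(-283925 + √183665)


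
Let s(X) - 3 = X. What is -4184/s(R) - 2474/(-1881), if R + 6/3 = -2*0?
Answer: -7867630/1881 ≈ -4182.7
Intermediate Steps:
R = -2 (R = -2 - 2*0 = -2 + 0 = -2)
s(X) = 3 + X
-4184/s(R) - 2474/(-1881) = -4184/(3 - 2) - 2474/(-1881) = -4184/1 - 2474*(-1/1881) = -4184*1 + 2474/1881 = -4184 + 2474/1881 = -7867630/1881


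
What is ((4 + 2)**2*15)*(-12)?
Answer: -6480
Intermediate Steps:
((4 + 2)**2*15)*(-12) = (6**2*15)*(-12) = (36*15)*(-12) = 540*(-12) = -6480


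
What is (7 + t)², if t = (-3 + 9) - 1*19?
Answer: 36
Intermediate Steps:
t = -13 (t = 6 - 19 = -13)
(7 + t)² = (7 - 13)² = (-6)² = 36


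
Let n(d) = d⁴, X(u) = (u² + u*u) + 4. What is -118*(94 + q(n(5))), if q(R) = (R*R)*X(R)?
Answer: -36010926573592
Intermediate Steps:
X(u) = 4 + 2*u² (X(u) = (u² + u²) + 4 = 2*u² + 4 = 4 + 2*u²)
q(R) = R²*(4 + 2*R²) (q(R) = (R*R)*(4 + 2*R²) = R²*(4 + 2*R²))
-118*(94 + q(n(5))) = -118*(94 + 2*(5⁴)²*(2 + (5⁴)²)) = -118*(94 + 2*625²*(2 + 625²)) = -118*(94 + 2*390625*(2 + 390625)) = -118*(94 + 2*390625*390627) = -118*(94 + 305177343750) = -118*305177343844 = -36010926573592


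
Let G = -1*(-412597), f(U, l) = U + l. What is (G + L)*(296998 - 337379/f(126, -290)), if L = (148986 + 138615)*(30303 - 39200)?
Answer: -31368889696137125/41 ≈ -7.6509e+14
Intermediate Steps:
G = 412597
L = -2558786097 (L = 287601*(-8897) = -2558786097)
(G + L)*(296998 - 337379/f(126, -290)) = (412597 - 2558786097)*(296998 - 337379/(126 - 290)) = -2558373500*(296998 - 337379/(-164)) = -2558373500*(296998 - 337379*(-1/164)) = -2558373500*(296998 + 337379/164) = -2558373500*49045051/164 = -31368889696137125/41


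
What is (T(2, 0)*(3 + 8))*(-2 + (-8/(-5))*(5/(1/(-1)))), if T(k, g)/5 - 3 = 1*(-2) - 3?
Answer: 1100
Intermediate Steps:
T(k, g) = -10 (T(k, g) = 15 + 5*(1*(-2) - 3) = 15 + 5*(-2 - 3) = 15 + 5*(-5) = 15 - 25 = -10)
(T(2, 0)*(3 + 8))*(-2 + (-8/(-5))*(5/(1/(-1)))) = (-10*(3 + 8))*(-2 + (-8/(-5))*(5/(1/(-1)))) = (-10*11)*(-2 + (-8*(-1/5))*(5/(-1))) = -110*(-2 + 8*(5*(-1))/5) = -110*(-2 + (8/5)*(-5)) = -110*(-2 - 8) = -110*(-10) = 1100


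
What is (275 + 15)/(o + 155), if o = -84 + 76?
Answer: 290/147 ≈ 1.9728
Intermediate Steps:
o = -8
(275 + 15)/(o + 155) = (275 + 15)/(-8 + 155) = 290/147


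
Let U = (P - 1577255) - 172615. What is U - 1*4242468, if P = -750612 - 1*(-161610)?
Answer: -6581340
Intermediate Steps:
P = -589002 (P = -750612 + 161610 = -589002)
U = -2338872 (U = (-589002 - 1577255) - 172615 = -2166257 - 172615 = -2338872)
U - 1*4242468 = -2338872 - 1*4242468 = -2338872 - 4242468 = -6581340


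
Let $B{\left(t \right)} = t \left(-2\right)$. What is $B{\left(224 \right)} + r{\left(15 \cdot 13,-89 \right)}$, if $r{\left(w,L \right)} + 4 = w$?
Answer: $-257$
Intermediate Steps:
$r{\left(w,L \right)} = -4 + w$
$B{\left(t \right)} = - 2 t$
$B{\left(224 \right)} + r{\left(15 \cdot 13,-89 \right)} = \left(-2\right) 224 + \left(-4 + 15 \cdot 13\right) = -448 + \left(-4 + 195\right) = -448 + 191 = -257$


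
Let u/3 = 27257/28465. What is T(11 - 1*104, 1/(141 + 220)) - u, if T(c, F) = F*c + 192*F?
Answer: -26701296/10275865 ≈ -2.5984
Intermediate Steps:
u = 81771/28465 (u = 3*(27257/28465) = 81771/28465 ≈ 2.8727)
T(c, F) = 192*F + F*c
T(11 - 1*104, 1/(141 + 220)) - u = (192 + (11 - 1*104))/(141 + 220) - 1*81771/28465 = (192 + (11 - 104))/361 - 81771/28465 = (192 - 93)/361 - 81771/28465 = (1/361)*99 - 81771/28465 = 99/361 - 81771/28465 = -26701296/10275865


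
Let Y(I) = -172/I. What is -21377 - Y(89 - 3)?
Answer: -21375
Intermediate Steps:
-21377 - Y(89 - 3) = -21377 - (-172)/(89 - 3) = -21377 - (-172)/86 = -21377 - 1*(-2) = -21377 + 2 = -21375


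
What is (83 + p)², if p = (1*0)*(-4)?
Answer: 6889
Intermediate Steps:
p = 0 (p = 0*(-4) = 0)
(83 + p)² = (83 + 0)² = 83² = 6889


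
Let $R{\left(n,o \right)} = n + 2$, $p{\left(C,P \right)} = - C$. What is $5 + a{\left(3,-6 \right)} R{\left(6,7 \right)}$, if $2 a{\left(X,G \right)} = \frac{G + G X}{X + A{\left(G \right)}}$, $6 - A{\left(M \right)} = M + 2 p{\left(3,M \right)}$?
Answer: $\frac{3}{7} \approx 0.42857$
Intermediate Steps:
$R{\left(n,o \right)} = 2 + n$
$A{\left(M \right)} = 12 - M$ ($A{\left(M \right)} = 6 - \left(M + 2 \left(\left(-1\right) 3\right)\right) = 6 - \left(M + 2 \left(-3\right)\right) = 6 - \left(M - 6\right) = 6 - \left(-6 + M\right) = 12 - M$)
$a{\left(X,G \right)} = \frac{G + G X}{2 \left(12 + X - G\right)}$ ($a{\left(X,G \right)} = \frac{\left(G + G X\right) \frac{1}{X - \left(-12 + G\right)}}{2} = \frac{\left(G + G X\right) \frac{1}{12 + X - G}}{2} = \frac{\frac{1}{12 + X - G} \left(G + G X\right)}{2} = \frac{G + G X}{2 \left(12 + X - G\right)}$)
$5 + a{\left(3,-6 \right)} R{\left(6,7 \right)} = 5 + \frac{1}{2} \left(-6\right) \frac{1}{12 + 3 - -6} \left(1 + 3\right) \left(2 + 6\right) = 5 + \frac{1}{2} \left(-6\right) \frac{1}{12 + 3 + 6} \cdot 4 \cdot 8 = 5 + \frac{1}{2} \left(-6\right) \frac{1}{21} \cdot 4 \cdot 8 = 5 - \frac{32}{7} = \frac{3}{7}$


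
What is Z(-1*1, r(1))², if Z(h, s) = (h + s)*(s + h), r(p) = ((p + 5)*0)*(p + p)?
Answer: 1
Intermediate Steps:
r(p) = 0 (r(p) = ((5 + p)*0)*(2*p) = 0*(2*p) = 0)
Z(h, s) = (h + s)² (Z(h, s) = (h + s)*(h + s) = (h + s)²)
Z(-1*1, r(1))² = ((-1*1 + 0)²)² = ((-1 + 0)²)² = ((-1)²)² = 1² = 1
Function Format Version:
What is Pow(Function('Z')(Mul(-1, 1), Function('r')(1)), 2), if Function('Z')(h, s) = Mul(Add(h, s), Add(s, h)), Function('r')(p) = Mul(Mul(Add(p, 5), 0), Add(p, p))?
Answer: 1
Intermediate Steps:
Function('r')(p) = 0 (Function('r')(p) = Mul(Mul(Add(5, p), 0), Mul(2, p)) = Mul(0, Mul(2, p)) = 0)
Function('Z')(h, s) = Pow(Add(h, s), 2) (Function('Z')(h, s) = Mul(Add(h, s), Add(h, s)) = Pow(Add(h, s), 2))
Pow(Function('Z')(Mul(-1, 1), Function('r')(1)), 2) = Pow(Pow(Add(Mul(-1, 1), 0), 2), 2) = Pow(Pow(Add(-1, 0), 2), 2) = Pow(Pow(-1, 2), 2) = Pow(1, 2) = 1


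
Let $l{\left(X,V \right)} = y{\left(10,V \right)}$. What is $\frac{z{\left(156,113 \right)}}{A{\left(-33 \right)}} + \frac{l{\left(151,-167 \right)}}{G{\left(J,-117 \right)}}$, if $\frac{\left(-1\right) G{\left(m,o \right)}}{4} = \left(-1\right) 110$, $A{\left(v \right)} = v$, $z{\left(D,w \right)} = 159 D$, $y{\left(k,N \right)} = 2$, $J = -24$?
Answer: $- \frac{165359}{220} \approx -751.63$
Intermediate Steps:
$l{\left(X,V \right)} = 2$
$G{\left(m,o \right)} = 440$ ($G{\left(m,o \right)} = - 4 \left(\left(-1\right) 110\right) = \left(-4\right) \left(-110\right) = 440$)
$\frac{z{\left(156,113 \right)}}{A{\left(-33 \right)}} + \frac{l{\left(151,-167 \right)}}{G{\left(J,-117 \right)}} = \frac{159 \cdot 156}{-33} + \frac{2}{440} = 24804 \left(- \frac{1}{33}\right) + 2 \cdot \frac{1}{440} = - \frac{8268}{11} + \frac{1}{220} = - \frac{165359}{220}$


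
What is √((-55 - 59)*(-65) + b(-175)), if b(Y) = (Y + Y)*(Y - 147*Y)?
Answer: I*√8935090 ≈ 2989.2*I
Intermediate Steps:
b(Y) = -292*Y² (b(Y) = (2*Y)*(-146*Y) = -292*Y²)
√((-55 - 59)*(-65) + b(-175)) = √((-55 - 59)*(-65) - 292*(-175)²) = √(-114*(-65) - 292*30625) = √(7410 - 8942500) = √(-8935090) = I*√8935090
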